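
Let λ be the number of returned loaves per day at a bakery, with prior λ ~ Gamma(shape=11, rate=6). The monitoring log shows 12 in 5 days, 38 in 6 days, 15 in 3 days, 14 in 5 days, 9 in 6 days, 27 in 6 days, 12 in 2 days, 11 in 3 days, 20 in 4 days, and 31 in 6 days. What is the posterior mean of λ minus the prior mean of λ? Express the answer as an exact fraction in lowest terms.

Total count: 12 + 38 + 15 + 14 + 9 + 27 + 12 + 11 + 20 + 31 = 189.
Total exposure: 5 + 6 + 3 + 5 + 6 + 6 + 2 + 3 + 4 + 6 = 46 days.
Gamma(α, β) with Poisson data over total exposure Σt gives posterior Gamma(α+Σx, β+Σt) = Gamma(200, 52).
Posterior mean = 200/52 = 50/13; prior mean = 11/6 = 11/6. Difference = 50/13 − 11/6 = 157/78.

157/78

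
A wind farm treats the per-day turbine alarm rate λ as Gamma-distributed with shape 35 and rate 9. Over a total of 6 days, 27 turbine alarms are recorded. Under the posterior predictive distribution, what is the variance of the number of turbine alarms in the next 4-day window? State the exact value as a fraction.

4712/225

Total count 27 over total exposure 6 days.
Conjugate update: add total count to the shape and total exposure to the rate, giving Gamma(62, 15).
The posterior predictive for a window of length T is Negative Binomial with variance T·α'·(β'+T)/β'² = 4·62·19/225 = 4712/225.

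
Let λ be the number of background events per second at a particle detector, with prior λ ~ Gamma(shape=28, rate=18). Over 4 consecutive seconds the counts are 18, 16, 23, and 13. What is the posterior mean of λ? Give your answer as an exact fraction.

Total count: 18 + 16 + 23 + 13 = 70.
Total exposure: 4 seconds.
By Gamma–Poisson conjugacy, the posterior is Gamma(α + Σx, β + Σt) = Gamma(28 + 70, 18 + 4) = Gamma(98, 22).
Posterior mean = α'/β' = 98/22 = 49/11.

49/11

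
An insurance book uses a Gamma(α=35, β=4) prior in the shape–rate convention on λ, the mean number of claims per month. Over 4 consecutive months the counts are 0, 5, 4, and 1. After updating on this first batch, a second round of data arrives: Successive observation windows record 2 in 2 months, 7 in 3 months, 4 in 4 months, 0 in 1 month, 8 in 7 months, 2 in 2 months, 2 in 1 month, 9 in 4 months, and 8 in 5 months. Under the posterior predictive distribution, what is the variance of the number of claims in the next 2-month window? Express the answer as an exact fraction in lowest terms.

Total count: 0 + 5 + 4 + 1 = 10.
Total exposure: 4 months.
After the first batch: Gamma(35 + 10, 4 + 4) = Gamma(45, 8).
Total count: 2 + 7 + 4 + 0 + 8 + 2 + 2 + 9 + 8 = 42.
Total exposure: 2 + 3 + 4 + 1 + 7 + 2 + 1 + 4 + 5 = 29 months.
After the second batch: Gamma(45 + 42, 8 + 29) = Gamma(87, 37).
The posterior predictive for a window of length T is Negative Binomial with variance T·α'·(β'+T)/β'² = 2·87·39/1369 = 6786/1369.

6786/1369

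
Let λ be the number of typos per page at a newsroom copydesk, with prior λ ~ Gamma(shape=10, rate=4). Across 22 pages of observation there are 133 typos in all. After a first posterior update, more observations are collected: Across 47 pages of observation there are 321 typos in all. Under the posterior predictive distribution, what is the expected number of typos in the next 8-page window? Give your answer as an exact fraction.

3712/73

Total count 133 over total exposure 22 pages.
After the first batch: Gamma(10 + 133, 4 + 22) = Gamma(143, 26).
Total count 321 over total exposure 47 pages.
After the second batch: Gamma(143 + 321, 26 + 47) = Gamma(464, 73).
Predictive mean over an 8-page window = T·E[λ|data] = 8·464/73 = 3712/73.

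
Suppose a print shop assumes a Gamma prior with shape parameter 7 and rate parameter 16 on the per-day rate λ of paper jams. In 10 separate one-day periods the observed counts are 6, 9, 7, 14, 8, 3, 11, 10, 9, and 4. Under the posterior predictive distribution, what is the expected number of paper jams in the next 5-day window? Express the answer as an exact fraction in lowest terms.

220/13

Total count: 6 + 9 + 7 + 14 + 8 + 3 + 11 + 10 + 9 + 4 = 81.
Total exposure: 10 days.
Conjugate update: add total count to the shape and total exposure to the rate, giving Gamma(88, 26).
Predictive mean over a 5-day window = T·E[λ|data] = 5·88/26 = 220/13.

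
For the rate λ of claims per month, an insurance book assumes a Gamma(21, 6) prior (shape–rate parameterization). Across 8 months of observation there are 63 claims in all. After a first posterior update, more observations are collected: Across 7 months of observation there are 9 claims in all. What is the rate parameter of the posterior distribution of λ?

Total count 63 over total exposure 8 months.
After the first batch: Gamma(21 + 63, 6 + 8) = Gamma(84, 14).
Total count 9 over total exposure 7 months.
After the second batch: Gamma(84 + 9, 14 + 7) = Gamma(93, 21).

21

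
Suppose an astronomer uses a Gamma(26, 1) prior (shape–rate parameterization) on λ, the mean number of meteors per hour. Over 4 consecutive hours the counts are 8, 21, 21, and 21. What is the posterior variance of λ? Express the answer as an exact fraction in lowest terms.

97/25

Total count: 8 + 21 + 21 + 21 = 71.
Total exposure: 4 hours.
Conjugate update: add total count to the shape and total exposure to the rate, giving Gamma(97, 5).
Posterior variance = α'/β'² = 97/25.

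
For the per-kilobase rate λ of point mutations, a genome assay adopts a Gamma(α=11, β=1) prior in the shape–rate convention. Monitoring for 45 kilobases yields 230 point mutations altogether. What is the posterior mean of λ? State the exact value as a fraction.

241/46

Total count 230 over total exposure 45 kilobases.
Posterior: α' = 11 + 230 = 241, β' = 1 + 45 = 46.
Posterior mean = α'/β' = 241/46.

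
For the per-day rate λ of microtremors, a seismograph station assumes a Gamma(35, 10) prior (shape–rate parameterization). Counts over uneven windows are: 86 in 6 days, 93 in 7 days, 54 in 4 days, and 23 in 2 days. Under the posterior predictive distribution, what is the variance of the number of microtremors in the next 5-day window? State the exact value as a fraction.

Total count: 86 + 93 + 54 + 23 = 256.
Total exposure: 6 + 7 + 4 + 2 = 19 days.
Posterior: α' = 35 + 256 = 291, β' = 10 + 19 = 29.
The posterior predictive for a window of length T is Negative Binomial with variance T·α'·(β'+T)/β'² = 5·291·34/841 = 49470/841.

49470/841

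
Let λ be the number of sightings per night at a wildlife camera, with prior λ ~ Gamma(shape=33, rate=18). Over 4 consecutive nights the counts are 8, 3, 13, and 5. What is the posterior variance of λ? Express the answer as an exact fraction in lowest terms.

31/242

Total count: 8 + 3 + 13 + 5 = 29.
Total exposure: 4 nights.
Gamma(α, β) with Poisson data over total exposure Σt gives posterior Gamma(α+Σx, β+Σt) = Gamma(62, 22).
Posterior variance = α'/β'² = 62/484 = 31/242.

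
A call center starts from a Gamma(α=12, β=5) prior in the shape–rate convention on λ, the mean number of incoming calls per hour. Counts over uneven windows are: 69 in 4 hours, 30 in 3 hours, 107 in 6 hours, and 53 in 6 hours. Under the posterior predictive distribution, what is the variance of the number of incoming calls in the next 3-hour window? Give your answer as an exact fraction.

2439/64

Total count: 69 + 30 + 107 + 53 = 259.
Total exposure: 4 + 3 + 6 + 6 = 19 hours.
The Gamma prior is conjugate for the Poisson rate, so λ | data ~ Gamma(12+259, 5+19) = Gamma(271, 24).
The posterior predictive for a window of length T is Negative Binomial with variance T·α'·(β'+T)/β'² = 3·271·27/576 = 2439/64.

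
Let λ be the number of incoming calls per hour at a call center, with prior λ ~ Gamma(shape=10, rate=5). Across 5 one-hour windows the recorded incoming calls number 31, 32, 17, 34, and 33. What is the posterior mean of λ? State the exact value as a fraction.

Total count: 31 + 32 + 17 + 34 + 33 = 147.
Total exposure: 5 hours.
The Gamma prior is conjugate for the Poisson rate, so λ | data ~ Gamma(10+147, 5+5) = Gamma(157, 10).
Posterior mean = α'/β' = 157/10.

157/10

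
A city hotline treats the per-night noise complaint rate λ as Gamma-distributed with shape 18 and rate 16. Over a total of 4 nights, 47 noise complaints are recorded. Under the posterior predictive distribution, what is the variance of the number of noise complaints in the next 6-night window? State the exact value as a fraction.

507/20

Total count 47 over total exposure 4 nights.
Gamma(α, β) with Poisson data over total exposure Σt gives posterior Gamma(α+Σx, β+Σt) = Gamma(65, 20).
The posterior predictive for a window of length T is Negative Binomial with variance T·α'·(β'+T)/β'² = 6·65·26/400 = 507/20.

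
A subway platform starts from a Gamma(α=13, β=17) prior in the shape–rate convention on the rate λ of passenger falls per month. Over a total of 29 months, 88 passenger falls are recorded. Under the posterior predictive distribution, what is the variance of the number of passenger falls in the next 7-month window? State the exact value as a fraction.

37471/2116

Total count 88 over total exposure 29 months.
Gamma(α, β) with Poisson data over total exposure Σt gives posterior Gamma(α+Σx, β+Σt) = Gamma(101, 46).
The posterior predictive for a window of length T is Negative Binomial with variance T·α'·(β'+T)/β'² = 7·101·53/2116 = 37471/2116.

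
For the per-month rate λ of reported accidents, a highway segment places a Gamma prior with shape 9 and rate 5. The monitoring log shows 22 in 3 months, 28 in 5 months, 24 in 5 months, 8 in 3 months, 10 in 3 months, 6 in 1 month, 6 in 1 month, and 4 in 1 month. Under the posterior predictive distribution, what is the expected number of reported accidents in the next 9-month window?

Total count: 22 + 28 + 24 + 8 + 10 + 6 + 6 + 4 = 108.
Total exposure: 3 + 5 + 5 + 3 + 3 + 1 + 1 + 1 = 22 months.
By Gamma–Poisson conjugacy, the posterior is Gamma(α + Σx, β + Σt) = Gamma(9 + 108, 5 + 22) = Gamma(117, 27).
Predictive mean over a 9-month window = T·E[λ|data] = 9·117/27 = 39.

39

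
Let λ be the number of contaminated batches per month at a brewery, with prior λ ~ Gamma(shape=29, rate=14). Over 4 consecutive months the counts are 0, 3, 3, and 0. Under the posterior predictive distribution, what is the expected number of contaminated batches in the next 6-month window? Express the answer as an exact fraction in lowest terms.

35/3

Total count: 0 + 3 + 3 + 0 = 6.
Total exposure: 4 months.
Gamma(α, β) with Poisson data over total exposure Σt gives posterior Gamma(α+Σx, β+Σt) = Gamma(35, 18).
Predictive mean over a 6-month window = T·E[λ|data] = 6·35/18 = 35/3.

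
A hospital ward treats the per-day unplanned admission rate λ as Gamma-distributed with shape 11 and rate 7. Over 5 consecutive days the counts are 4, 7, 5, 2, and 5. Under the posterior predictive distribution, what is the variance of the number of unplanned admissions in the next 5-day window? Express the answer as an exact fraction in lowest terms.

Total count: 4 + 7 + 5 + 2 + 5 = 23.
Total exposure: 5 days.
Posterior: α' = 11 + 23 = 34, β' = 7 + 5 = 12.
The posterior predictive for a window of length T is Negative Binomial with variance T·α'·(β'+T)/β'² = 5·34·17/144 = 1445/72.

1445/72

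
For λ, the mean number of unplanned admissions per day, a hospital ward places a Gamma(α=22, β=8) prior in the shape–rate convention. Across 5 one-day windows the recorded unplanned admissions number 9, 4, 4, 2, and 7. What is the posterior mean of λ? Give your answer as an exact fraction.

Total count: 9 + 4 + 4 + 2 + 7 = 26.
Total exposure: 5 days.
The Gamma prior is conjugate for the Poisson rate, so λ | data ~ Gamma(22+26, 8+5) = Gamma(48, 13).
Posterior mean = α'/β' = 48/13.

48/13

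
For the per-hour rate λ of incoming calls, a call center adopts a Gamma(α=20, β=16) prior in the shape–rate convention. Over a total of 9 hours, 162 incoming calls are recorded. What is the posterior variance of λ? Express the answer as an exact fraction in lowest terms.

182/625

Total count 162 over total exposure 9 hours.
Gamma(α, β) with Poisson data over total exposure Σt gives posterior Gamma(α+Σx, β+Σt) = Gamma(182, 25).
Posterior variance = α'/β'² = 182/625.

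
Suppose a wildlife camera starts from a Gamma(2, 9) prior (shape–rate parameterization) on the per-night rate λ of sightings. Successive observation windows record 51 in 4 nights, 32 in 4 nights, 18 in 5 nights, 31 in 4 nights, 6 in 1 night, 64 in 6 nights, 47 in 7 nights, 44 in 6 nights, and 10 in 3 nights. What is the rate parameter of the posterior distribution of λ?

49

Total count: 51 + 32 + 18 + 31 + 6 + 64 + 47 + 44 + 10 = 303.
Total exposure: 4 + 4 + 5 + 4 + 1 + 6 + 7 + 6 + 3 = 40 nights.
Gamma(α, β) with Poisson data over total exposure Σt gives posterior Gamma(α+Σx, β+Σt) = Gamma(305, 49).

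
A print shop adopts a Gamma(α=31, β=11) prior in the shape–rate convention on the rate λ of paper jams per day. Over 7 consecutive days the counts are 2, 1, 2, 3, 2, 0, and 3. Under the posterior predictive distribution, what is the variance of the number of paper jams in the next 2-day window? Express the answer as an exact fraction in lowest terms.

440/81

Total count: 2 + 1 + 2 + 3 + 2 + 0 + 3 = 13.
Total exposure: 7 days.
By Gamma–Poisson conjugacy, the posterior is Gamma(α + Σx, β + Σt) = Gamma(31 + 13, 11 + 7) = Gamma(44, 18).
The posterior predictive for a window of length T is Negative Binomial with variance T·α'·(β'+T)/β'² = 2·44·20/324 = 440/81.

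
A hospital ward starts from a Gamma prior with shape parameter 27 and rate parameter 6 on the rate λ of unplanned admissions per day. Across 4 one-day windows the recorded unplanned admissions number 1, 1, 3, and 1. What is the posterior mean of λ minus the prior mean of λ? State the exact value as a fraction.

Total count: 1 + 1 + 3 + 1 = 6.
Total exposure: 4 days.
Posterior: α' = 27 + 6 = 33, β' = 6 + 4 = 10.
Posterior mean = 33/10 = 33/10; prior mean = 27/6 = 9/2. Difference = 33/10 − 9/2 = -6/5.

-6/5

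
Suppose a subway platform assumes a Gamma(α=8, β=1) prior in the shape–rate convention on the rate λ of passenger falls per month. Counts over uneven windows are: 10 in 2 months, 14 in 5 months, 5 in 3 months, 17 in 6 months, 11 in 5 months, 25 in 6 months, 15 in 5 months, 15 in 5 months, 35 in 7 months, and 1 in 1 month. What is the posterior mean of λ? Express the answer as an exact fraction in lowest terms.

Total count: 10 + 14 + 5 + 17 + 11 + 25 + 15 + 15 + 35 + 1 = 148.
Total exposure: 2 + 5 + 3 + 6 + 5 + 6 + 5 + 5 + 7 + 1 = 45 months.
Gamma(α, β) with Poisson data over total exposure Σt gives posterior Gamma(α+Σx, β+Σt) = Gamma(156, 46).
Posterior mean = α'/β' = 156/46 = 78/23.

78/23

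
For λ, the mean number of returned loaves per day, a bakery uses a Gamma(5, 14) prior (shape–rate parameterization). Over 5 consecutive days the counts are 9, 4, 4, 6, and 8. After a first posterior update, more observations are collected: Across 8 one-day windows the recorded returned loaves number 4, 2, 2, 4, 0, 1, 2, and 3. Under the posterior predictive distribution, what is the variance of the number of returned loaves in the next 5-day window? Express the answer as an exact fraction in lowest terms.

Total count: 9 + 4 + 4 + 6 + 8 = 31.
Total exposure: 5 days.
After the first batch: Gamma(5 + 31, 14 + 5) = Gamma(36, 19).
Total count: 4 + 2 + 2 + 4 + 0 + 1 + 2 + 3 = 18.
Total exposure: 8 days.
After the second batch: Gamma(36 + 18, 19 + 8) = Gamma(54, 27).
The posterior predictive for a window of length T is Negative Binomial with variance T·α'·(β'+T)/β'² = 5·54·32/729 = 320/27.

320/27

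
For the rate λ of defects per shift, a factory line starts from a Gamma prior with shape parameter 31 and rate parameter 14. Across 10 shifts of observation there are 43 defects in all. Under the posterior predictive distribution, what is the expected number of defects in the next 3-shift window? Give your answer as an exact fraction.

Total count 43 over total exposure 10 shifts.
Conjugate update: add total count to the shape and total exposure to the rate, giving Gamma(74, 24).
Predictive mean over a 3-shift window = T·E[λ|data] = 3·74/24 = 37/4.

37/4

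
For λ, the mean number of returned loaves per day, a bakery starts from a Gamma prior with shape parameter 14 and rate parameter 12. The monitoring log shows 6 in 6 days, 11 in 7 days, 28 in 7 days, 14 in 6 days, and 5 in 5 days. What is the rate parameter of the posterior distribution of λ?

Total count: 6 + 11 + 28 + 14 + 5 = 64.
Total exposure: 6 + 7 + 7 + 6 + 5 = 31 days.
Conjugate update: add total count to the shape and total exposure to the rate, giving Gamma(78, 43).

43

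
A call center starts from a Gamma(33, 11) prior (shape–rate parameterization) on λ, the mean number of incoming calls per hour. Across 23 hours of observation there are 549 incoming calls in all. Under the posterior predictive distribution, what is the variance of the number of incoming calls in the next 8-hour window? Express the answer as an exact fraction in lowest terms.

Total count 549 over total exposure 23 hours.
Gamma(α, β) with Poisson data over total exposure Σt gives posterior Gamma(α+Σx, β+Σt) = Gamma(582, 34).
The posterior predictive for a window of length T is Negative Binomial with variance T·α'·(β'+T)/β'² = 8·582·42/1156 = 48888/289.

48888/289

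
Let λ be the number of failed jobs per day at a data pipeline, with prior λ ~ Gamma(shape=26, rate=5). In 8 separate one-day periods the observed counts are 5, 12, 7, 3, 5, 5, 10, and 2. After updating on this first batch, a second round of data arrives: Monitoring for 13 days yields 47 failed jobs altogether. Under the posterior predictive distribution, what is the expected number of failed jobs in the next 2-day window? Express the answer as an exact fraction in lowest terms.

122/13

Total count: 5 + 12 + 7 + 3 + 5 + 5 + 10 + 2 = 49.
Total exposure: 8 days.
After the first batch: Gamma(26 + 49, 5 + 8) = Gamma(75, 13).
Total count 47 over total exposure 13 days.
After the second batch: Gamma(75 + 47, 13 + 13) = Gamma(122, 26).
Predictive mean over a 2-day window = T·E[λ|data] = 2·122/26 = 122/13.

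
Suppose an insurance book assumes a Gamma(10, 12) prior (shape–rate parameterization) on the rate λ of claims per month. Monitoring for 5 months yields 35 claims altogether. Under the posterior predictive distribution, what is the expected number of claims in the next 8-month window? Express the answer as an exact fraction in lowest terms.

360/17

Total count 35 over total exposure 5 months.
Gamma(α, β) with Poisson data over total exposure Σt gives posterior Gamma(α+Σx, β+Σt) = Gamma(45, 17).
Predictive mean over an 8-month window = T·E[λ|data] = 8·45/17 = 360/17.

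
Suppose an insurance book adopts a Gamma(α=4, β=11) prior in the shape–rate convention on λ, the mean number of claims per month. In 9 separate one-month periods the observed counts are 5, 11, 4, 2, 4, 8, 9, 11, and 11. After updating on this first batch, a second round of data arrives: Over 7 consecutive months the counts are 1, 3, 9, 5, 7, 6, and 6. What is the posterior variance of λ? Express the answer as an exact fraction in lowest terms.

106/729

Total count: 5 + 11 + 4 + 2 + 4 + 8 + 9 + 11 + 11 = 65.
Total exposure: 9 months.
After the first batch: Gamma(4 + 65, 11 + 9) = Gamma(69, 20).
Total count: 1 + 3 + 9 + 5 + 7 + 6 + 6 = 37.
Total exposure: 7 months.
After the second batch: Gamma(69 + 37, 20 + 7) = Gamma(106, 27).
Posterior variance = α'/β'² = 106/729.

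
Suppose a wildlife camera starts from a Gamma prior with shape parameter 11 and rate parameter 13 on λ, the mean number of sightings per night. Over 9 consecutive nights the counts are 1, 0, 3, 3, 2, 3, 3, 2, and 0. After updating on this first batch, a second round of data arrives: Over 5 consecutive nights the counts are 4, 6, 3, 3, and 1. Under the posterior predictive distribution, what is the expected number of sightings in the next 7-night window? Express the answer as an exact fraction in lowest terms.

35/3

Total count: 1 + 0 + 3 + 3 + 2 + 3 + 3 + 2 + 0 = 17.
Total exposure: 9 nights.
After the first batch: Gamma(11 + 17, 13 + 9) = Gamma(28, 22).
Total count: 4 + 6 + 3 + 3 + 1 = 17.
Total exposure: 5 nights.
After the second batch: Gamma(28 + 17, 22 + 5) = Gamma(45, 27).
Predictive mean over a 7-night window = T·E[λ|data] = 7·45/27 = 35/3.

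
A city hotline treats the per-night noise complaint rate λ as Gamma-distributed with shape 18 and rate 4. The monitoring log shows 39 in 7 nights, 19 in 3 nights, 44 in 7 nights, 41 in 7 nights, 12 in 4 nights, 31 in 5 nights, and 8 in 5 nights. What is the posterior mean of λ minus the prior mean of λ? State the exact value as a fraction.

Total count: 39 + 19 + 44 + 41 + 12 + 31 + 8 = 194.
Total exposure: 7 + 3 + 7 + 7 + 4 + 5 + 5 = 38 nights.
By Gamma–Poisson conjugacy, the posterior is Gamma(α + Σx, β + Σt) = Gamma(18 + 194, 4 + 38) = Gamma(212, 42).
Posterior mean = 212/42 = 106/21; prior mean = 18/4 = 9/2. Difference = 106/21 − 9/2 = 23/42.

23/42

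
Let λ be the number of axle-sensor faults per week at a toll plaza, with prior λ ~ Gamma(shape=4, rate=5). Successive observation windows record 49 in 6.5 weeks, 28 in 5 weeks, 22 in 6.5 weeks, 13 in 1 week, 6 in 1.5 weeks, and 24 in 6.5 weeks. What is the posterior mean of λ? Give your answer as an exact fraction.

Total count: 49 + 28 + 22 + 13 + 6 + 24 = 142.
Total exposure: 6.5 + 5 + 6.5 + 1 + 1.5 + 6.5 = 27 weeks.
By Gamma–Poisson conjugacy, the posterior is Gamma(α + Σx, β + Σt) = Gamma(4 + 142, 5 + 27) = Gamma(146, 32).
Posterior mean = α'/β' = 146/32 = 73/16.

73/16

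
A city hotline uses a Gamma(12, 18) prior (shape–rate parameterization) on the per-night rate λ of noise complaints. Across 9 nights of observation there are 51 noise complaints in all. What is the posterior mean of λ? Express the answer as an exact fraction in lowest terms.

Total count 51 over total exposure 9 nights.
The Gamma prior is conjugate for the Poisson rate, so λ | data ~ Gamma(12+51, 18+9) = Gamma(63, 27).
Posterior mean = α'/β' = 63/27 = 7/3.

7/3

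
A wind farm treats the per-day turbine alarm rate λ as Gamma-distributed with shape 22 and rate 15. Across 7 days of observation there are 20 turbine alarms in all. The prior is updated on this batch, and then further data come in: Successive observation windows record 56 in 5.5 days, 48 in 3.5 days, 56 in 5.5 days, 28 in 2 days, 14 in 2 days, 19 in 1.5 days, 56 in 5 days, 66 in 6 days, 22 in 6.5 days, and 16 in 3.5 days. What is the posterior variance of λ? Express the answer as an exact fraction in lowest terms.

Total count 20 over total exposure 7 days.
After the first batch: Gamma(22 + 20, 15 + 7) = Gamma(42, 22).
Total count: 56 + 48 + 56 + 28 + 14 + 19 + 56 + 66 + 22 + 16 = 381.
Total exposure: 5.5 + 3.5 + 5.5 + 2 + 2 + 1.5 + 5 + 6 + 6.5 + 3.5 = 41 days.
After the second batch: Gamma(42 + 381, 22 + 41) = Gamma(423, 63).
Posterior variance = α'/β'² = 423/3969 = 47/441.

47/441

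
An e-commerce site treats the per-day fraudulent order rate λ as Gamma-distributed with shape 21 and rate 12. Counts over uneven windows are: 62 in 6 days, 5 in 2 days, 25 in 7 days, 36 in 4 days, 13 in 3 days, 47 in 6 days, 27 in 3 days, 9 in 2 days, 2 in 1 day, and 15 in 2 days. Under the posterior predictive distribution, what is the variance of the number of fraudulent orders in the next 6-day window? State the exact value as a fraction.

1179/32

Total count: 62 + 5 + 25 + 36 + 13 + 47 + 27 + 9 + 2 + 15 = 241.
Total exposure: 6 + 2 + 7 + 4 + 3 + 6 + 3 + 2 + 1 + 2 = 36 days.
The Gamma prior is conjugate for the Poisson rate, so λ | data ~ Gamma(21+241, 12+36) = Gamma(262, 48).
The posterior predictive for a window of length T is Negative Binomial with variance T·α'·(β'+T)/β'² = 6·262·54/2304 = 1179/32.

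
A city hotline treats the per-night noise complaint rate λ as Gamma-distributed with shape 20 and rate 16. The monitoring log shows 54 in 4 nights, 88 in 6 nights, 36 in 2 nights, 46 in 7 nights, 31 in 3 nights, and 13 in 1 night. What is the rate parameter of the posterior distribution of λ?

Total count: 54 + 88 + 36 + 46 + 31 + 13 = 268.
Total exposure: 4 + 6 + 2 + 7 + 3 + 1 = 23 nights.
Posterior: α' = 20 + 268 = 288, β' = 16 + 23 = 39.

39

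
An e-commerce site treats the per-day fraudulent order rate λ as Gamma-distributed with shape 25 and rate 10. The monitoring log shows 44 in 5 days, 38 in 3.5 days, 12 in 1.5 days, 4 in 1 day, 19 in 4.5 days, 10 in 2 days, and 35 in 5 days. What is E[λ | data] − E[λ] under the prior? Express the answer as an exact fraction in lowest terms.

Total count: 44 + 38 + 12 + 4 + 19 + 10 + 35 = 162.
Total exposure: 5 + 3.5 + 1.5 + 1 + 4.5 + 2 + 5 = 22.5 days.
Conjugate update: add total count to the shape and total exposure to the rate, giving Gamma(187, 65/2).
Posterior mean = 187/(65/2) = 374/65; prior mean = 25/10 = 5/2. Difference = 374/65 − 5/2 = 423/130.

423/130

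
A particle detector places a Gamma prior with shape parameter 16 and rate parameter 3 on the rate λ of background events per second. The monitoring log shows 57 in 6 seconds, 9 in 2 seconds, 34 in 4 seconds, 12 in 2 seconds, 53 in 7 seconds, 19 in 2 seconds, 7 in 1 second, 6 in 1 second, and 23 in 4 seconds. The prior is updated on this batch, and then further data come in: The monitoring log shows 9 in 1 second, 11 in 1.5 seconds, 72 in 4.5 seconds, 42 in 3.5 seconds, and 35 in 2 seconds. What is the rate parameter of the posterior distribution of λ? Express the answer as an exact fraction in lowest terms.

89/2

Total count: 57 + 9 + 34 + 12 + 53 + 19 + 7 + 6 + 23 = 220.
Total exposure: 6 + 2 + 4 + 2 + 7 + 2 + 1 + 1 + 4 = 29 seconds.
After the first batch: Gamma(16 + 220, 3 + 29) = Gamma(236, 32).
Total count: 9 + 11 + 72 + 42 + 35 = 169.
Total exposure: 1 + 1.5 + 4.5 + 3.5 + 2 = 12.5 seconds.
After the second batch: Gamma(236 + 169, 32 + 12.5) = Gamma(405, 89/2).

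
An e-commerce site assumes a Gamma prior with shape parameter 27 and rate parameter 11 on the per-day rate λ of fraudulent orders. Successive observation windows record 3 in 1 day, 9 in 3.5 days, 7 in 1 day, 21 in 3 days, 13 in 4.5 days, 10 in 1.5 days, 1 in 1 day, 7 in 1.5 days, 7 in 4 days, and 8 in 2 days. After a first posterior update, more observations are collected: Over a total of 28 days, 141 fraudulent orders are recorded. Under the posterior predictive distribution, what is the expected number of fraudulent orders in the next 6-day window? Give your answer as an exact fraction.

Total count: 3 + 9 + 7 + 21 + 13 + 10 + 1 + 7 + 7 + 8 = 86.
Total exposure: 1 + 3.5 + 1 + 3 + 4.5 + 1.5 + 1 + 1.5 + 4 + 2 = 23 days.
After the first batch: Gamma(27 + 86, 11 + 23) = Gamma(113, 34).
Total count 141 over total exposure 28 days.
After the second batch: Gamma(113 + 141, 34 + 28) = Gamma(254, 62).
Predictive mean over a 6-day window = T·E[λ|data] = 6·254/62 = 762/31.

762/31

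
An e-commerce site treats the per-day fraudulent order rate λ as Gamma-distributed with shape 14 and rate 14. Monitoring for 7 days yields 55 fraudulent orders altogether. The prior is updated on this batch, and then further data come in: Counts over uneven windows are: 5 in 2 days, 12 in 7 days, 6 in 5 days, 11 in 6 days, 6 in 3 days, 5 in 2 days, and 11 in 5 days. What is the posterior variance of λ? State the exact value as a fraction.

125/2601

Total count 55 over total exposure 7 days.
After the first batch: Gamma(14 + 55, 14 + 7) = Gamma(69, 21).
Total count: 5 + 12 + 6 + 11 + 6 + 5 + 11 = 56.
Total exposure: 2 + 7 + 5 + 6 + 3 + 2 + 5 = 30 days.
After the second batch: Gamma(69 + 56, 21 + 30) = Gamma(125, 51).
Posterior variance = α'/β'² = 125/2601.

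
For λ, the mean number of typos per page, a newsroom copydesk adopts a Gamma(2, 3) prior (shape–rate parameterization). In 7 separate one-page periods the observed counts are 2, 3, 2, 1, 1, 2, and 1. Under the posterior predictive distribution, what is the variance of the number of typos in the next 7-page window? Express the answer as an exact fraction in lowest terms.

833/50

Total count: 2 + 3 + 2 + 1 + 1 + 2 + 1 = 12.
Total exposure: 7 pages.
Posterior: α' = 2 + 12 = 14, β' = 3 + 7 = 10.
The posterior predictive for a window of length T is Negative Binomial with variance T·α'·(β'+T)/β'² = 7·14·17/100 = 833/50.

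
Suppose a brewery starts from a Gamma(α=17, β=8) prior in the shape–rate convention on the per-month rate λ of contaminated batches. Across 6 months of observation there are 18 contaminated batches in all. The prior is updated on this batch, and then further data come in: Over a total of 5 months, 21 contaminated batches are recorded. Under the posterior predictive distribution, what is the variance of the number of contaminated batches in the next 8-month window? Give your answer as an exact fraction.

12096/361

Total count 18 over total exposure 6 months.
After the first batch: Gamma(17 + 18, 8 + 6) = Gamma(35, 14).
Total count 21 over total exposure 5 months.
After the second batch: Gamma(35 + 21, 14 + 5) = Gamma(56, 19).
The posterior predictive for a window of length T is Negative Binomial with variance T·α'·(β'+T)/β'² = 8·56·27/361 = 12096/361.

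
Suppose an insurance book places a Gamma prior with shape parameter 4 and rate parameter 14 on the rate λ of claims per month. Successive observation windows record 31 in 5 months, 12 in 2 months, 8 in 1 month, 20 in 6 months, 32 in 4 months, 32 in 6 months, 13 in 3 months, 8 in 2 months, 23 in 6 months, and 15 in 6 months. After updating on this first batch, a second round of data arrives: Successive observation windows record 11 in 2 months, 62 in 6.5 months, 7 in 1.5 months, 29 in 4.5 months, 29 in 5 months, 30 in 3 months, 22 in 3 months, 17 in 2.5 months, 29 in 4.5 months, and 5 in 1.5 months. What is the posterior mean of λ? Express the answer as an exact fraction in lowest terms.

Total count: 31 + 12 + 8 + 20 + 32 + 32 + 13 + 8 + 23 + 15 = 194.
Total exposure: 5 + 2 + 1 + 6 + 4 + 6 + 3 + 2 + 6 + 6 = 41 months.
After the first batch: Gamma(4 + 194, 14 + 41) = Gamma(198, 55).
Total count: 11 + 62 + 7 + 29 + 29 + 30 + 22 + 17 + 29 + 5 = 241.
Total exposure: 2 + 6.5 + 1.5 + 4.5 + 5 + 3 + 3 + 2.5 + 4.5 + 1.5 = 34 months.
After the second batch: Gamma(198 + 241, 55 + 34) = Gamma(439, 89).
Posterior mean = α'/β' = 439/89.

439/89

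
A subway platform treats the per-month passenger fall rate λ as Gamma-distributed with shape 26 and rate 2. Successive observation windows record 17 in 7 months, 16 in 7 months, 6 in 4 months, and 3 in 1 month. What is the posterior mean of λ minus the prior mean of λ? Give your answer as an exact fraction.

-205/21

Total count: 17 + 16 + 6 + 3 = 42.
Total exposure: 7 + 7 + 4 + 1 = 19 months.
Posterior: α' = 26 + 42 = 68, β' = 2 + 19 = 21.
Posterior mean = 68/21 = 68/21; prior mean = 26/2 = 13. Difference = 68/21 − 13 = -205/21.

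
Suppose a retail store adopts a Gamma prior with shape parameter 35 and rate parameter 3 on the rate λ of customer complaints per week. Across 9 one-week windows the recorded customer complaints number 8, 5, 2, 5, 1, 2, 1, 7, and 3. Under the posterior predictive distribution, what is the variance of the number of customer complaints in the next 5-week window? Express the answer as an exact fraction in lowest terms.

1955/48

Total count: 8 + 5 + 2 + 5 + 1 + 2 + 1 + 7 + 3 = 34.
Total exposure: 9 weeks.
Conjugate update: add total count to the shape and total exposure to the rate, giving Gamma(69, 12).
The posterior predictive for a window of length T is Negative Binomial with variance T·α'·(β'+T)/β'² = 5·69·17/144 = 1955/48.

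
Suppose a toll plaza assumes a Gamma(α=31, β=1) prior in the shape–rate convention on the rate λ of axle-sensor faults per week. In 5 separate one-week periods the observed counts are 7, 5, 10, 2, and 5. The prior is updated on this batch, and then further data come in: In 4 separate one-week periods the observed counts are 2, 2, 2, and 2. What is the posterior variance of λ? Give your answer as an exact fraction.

17/25

Total count: 7 + 5 + 10 + 2 + 5 = 29.
Total exposure: 5 weeks.
After the first batch: Gamma(31 + 29, 1 + 5) = Gamma(60, 6).
Total count: 2 + 2 + 2 + 2 = 8.
Total exposure: 4 weeks.
After the second batch: Gamma(60 + 8, 6 + 4) = Gamma(68, 10).
Posterior variance = α'/β'² = 68/100 = 17/25.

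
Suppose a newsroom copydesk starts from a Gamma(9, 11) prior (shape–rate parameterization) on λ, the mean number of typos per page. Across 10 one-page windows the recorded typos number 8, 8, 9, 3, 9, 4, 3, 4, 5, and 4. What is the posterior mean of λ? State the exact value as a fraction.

22/7

Total count: 8 + 8 + 9 + 3 + 9 + 4 + 3 + 4 + 5 + 4 = 57.
Total exposure: 10 pages.
Posterior: α' = 9 + 57 = 66, β' = 11 + 10 = 21.
Posterior mean = α'/β' = 66/21 = 22/7.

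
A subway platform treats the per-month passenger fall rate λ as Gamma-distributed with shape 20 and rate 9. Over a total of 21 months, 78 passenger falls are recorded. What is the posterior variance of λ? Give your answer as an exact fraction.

49/450

Total count 78 over total exposure 21 months.
By Gamma–Poisson conjugacy, the posterior is Gamma(α + Σx, β + Σt) = Gamma(20 + 78, 9 + 21) = Gamma(98, 30).
Posterior variance = α'/β'² = 98/900 = 49/450.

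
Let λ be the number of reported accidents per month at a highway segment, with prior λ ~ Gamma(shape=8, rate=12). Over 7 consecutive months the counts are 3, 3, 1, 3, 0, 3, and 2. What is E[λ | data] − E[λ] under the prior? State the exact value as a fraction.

Total count: 3 + 3 + 1 + 3 + 0 + 3 + 2 = 15.
Total exposure: 7 months.
By Gamma–Poisson conjugacy, the posterior is Gamma(α + Σx, β + Σt) = Gamma(8 + 15, 12 + 7) = Gamma(23, 19).
Posterior mean = 23/19 = 23/19; prior mean = 8/12 = 2/3. Difference = 23/19 − 2/3 = 31/57.

31/57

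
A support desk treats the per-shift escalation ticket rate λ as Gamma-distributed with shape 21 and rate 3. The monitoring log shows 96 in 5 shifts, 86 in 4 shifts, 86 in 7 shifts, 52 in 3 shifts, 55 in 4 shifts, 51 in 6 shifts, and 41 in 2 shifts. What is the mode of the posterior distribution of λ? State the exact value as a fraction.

Total count: 96 + 86 + 86 + 52 + 55 + 51 + 41 = 467.
Total exposure: 5 + 4 + 7 + 3 + 4 + 6 + 2 = 31 shifts.
Posterior: α' = 21 + 467 = 488, β' = 3 + 31 = 34.
Posterior mode = (α'−1)/β' = 487/34.

487/34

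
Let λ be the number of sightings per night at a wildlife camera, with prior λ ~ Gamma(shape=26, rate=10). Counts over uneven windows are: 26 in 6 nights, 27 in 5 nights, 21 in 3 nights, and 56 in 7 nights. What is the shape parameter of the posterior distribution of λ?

Total count: 26 + 27 + 21 + 56 = 130.
Total exposure: 6 + 5 + 3 + 7 = 21 nights.
Gamma(α, β) with Poisson data over total exposure Σt gives posterior Gamma(α+Σx, β+Σt) = Gamma(156, 31).

156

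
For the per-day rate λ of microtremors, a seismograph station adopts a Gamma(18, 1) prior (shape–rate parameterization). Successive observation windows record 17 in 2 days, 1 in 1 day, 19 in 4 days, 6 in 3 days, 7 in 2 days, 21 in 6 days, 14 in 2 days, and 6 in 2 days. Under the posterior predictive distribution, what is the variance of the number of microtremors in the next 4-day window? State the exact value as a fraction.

11772/529

Total count: 17 + 1 + 19 + 6 + 7 + 21 + 14 + 6 = 91.
Total exposure: 2 + 1 + 4 + 3 + 2 + 6 + 2 + 2 = 22 days.
Gamma(α, β) with Poisson data over total exposure Σt gives posterior Gamma(α+Σx, β+Σt) = Gamma(109, 23).
The posterior predictive for a window of length T is Negative Binomial with variance T·α'·(β'+T)/β'² = 4·109·27/529 = 11772/529.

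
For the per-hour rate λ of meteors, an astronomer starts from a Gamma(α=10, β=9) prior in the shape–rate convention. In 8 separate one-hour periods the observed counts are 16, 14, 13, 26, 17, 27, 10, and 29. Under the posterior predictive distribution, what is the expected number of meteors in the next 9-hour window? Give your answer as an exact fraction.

1458/17

Total count: 16 + 14 + 13 + 26 + 17 + 27 + 10 + 29 = 152.
Total exposure: 8 hours.
Conjugate update: add total count to the shape and total exposure to the rate, giving Gamma(162, 17).
Predictive mean over a 9-hour window = T·E[λ|data] = 9·162/17 = 1458/17.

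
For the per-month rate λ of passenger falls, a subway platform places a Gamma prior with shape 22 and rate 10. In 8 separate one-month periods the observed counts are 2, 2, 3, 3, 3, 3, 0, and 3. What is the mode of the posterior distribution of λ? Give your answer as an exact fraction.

Total count: 2 + 2 + 3 + 3 + 3 + 3 + 0 + 3 = 19.
Total exposure: 8 months.
Conjugate update: add total count to the shape and total exposure to the rate, giving Gamma(41, 18).
Posterior mode = (α'−1)/β' = 40/18 = 20/9.

20/9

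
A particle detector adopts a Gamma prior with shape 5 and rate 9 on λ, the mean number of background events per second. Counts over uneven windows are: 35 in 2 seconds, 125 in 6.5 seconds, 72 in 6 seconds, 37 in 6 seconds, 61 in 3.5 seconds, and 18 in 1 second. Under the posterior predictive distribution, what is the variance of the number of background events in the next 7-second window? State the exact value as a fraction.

Total count: 35 + 125 + 72 + 37 + 61 + 18 = 348.
Total exposure: 2 + 6.5 + 6 + 6 + 3.5 + 1 = 25 seconds.
By Gamma–Poisson conjugacy, the posterior is Gamma(α + Σx, β + Σt) = Gamma(5 + 348, 9 + 25) = Gamma(353, 34).
The posterior predictive for a window of length T is Negative Binomial with variance T·α'·(β'+T)/β'² = 7·353·41/1156 = 101311/1156.

101311/1156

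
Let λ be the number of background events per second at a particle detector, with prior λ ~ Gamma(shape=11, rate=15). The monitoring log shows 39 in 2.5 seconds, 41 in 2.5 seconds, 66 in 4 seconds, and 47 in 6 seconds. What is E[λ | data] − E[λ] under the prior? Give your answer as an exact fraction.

Total count: 39 + 41 + 66 + 47 = 193.
Total exposure: 2.5 + 2.5 + 4 + 6 = 15 seconds.
Gamma(α, β) with Poisson data over total exposure Σt gives posterior Gamma(α+Σx, β+Σt) = Gamma(204, 30).
Posterior mean = 204/30 = 34/5; prior mean = 11/15 = 11/15. Difference = 34/5 − 11/15 = 91/15.

91/15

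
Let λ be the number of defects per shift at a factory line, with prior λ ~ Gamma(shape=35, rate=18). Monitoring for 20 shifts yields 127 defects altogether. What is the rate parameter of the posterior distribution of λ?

38

Total count 127 over total exposure 20 shifts.
Posterior: α' = 35 + 127 = 162, β' = 18 + 20 = 38.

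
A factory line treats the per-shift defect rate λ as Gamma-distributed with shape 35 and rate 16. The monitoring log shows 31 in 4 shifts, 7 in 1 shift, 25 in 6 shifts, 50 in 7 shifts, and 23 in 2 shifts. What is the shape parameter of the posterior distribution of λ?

Total count: 31 + 7 + 25 + 50 + 23 = 136.
Total exposure: 4 + 1 + 6 + 7 + 2 = 20 shifts.
Gamma(α, β) with Poisson data over total exposure Σt gives posterior Gamma(α+Σx, β+Σt) = Gamma(171, 36).

171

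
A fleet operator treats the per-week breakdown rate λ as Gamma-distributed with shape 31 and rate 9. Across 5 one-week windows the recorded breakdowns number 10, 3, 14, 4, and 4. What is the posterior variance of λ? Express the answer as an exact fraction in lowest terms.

33/98

Total count: 10 + 3 + 14 + 4 + 4 = 35.
Total exposure: 5 weeks.
By Gamma–Poisson conjugacy, the posterior is Gamma(α + Σx, β + Σt) = Gamma(31 + 35, 9 + 5) = Gamma(66, 14).
Posterior variance = α'/β'² = 66/196 = 33/98.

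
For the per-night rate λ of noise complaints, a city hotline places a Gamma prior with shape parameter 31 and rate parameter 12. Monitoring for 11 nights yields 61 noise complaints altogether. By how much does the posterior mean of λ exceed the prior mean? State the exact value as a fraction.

Total count 61 over total exposure 11 nights.
Gamma(α, β) with Poisson data over total exposure Σt gives posterior Gamma(α+Σx, β+Σt) = Gamma(92, 23).
Posterior mean = 92/23 = 4; prior mean = 31/12 = 31/12. Difference = 4 − 31/12 = 17/12.

17/12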